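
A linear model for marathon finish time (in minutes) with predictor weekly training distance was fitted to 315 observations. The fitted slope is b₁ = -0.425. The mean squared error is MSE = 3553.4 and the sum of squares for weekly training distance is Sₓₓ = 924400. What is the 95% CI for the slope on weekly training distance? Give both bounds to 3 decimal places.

SE(b₁) = √(MSE/Sₓₓ) = √(3553.4/924400) = 0.0620001.
df = n − 2 = 313.
t* = t_{0.025, 313} = 1.967572.
Margin = t* × SE = 1.967572 × 0.0620001 = 0.12199.
CI: -0.425 ± 0.12199 → (-0.547, -0.303).
With 95% confidence, each one-unit increase in weekly training distance is associated with a change of between -0.547 and -0.303 minutes in marathon finish time.

(-0.547, -0.303)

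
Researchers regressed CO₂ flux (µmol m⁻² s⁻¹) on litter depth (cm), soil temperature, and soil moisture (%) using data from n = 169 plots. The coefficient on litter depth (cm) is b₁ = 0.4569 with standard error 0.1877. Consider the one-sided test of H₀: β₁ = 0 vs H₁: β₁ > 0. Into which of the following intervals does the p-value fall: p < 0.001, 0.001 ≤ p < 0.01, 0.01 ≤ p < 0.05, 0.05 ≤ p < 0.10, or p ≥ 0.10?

t = 0.4569 / 0.1877 = 2.434.
df = n − k − 1 = 169 − 3 − 1 = 165.
One-sided p = P(T_{165} > t) ≈ 0.0080.
So 0.001 ≤ p < 0.01.

0.001 ≤ p < 0.01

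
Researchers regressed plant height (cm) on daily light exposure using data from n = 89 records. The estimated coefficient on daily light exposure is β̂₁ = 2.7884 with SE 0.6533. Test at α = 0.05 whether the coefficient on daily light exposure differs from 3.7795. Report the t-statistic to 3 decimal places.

H₀: β₁ = 3.7795 vs H₁: β₁ ≠ 3.7795.
t = (β̂₁ − β₁⁰)/SE = (2.7884 − 3.7795) / 0.6533 = -1.517.
df = n − 2 = 89 − 2 = 87.
Two-sided p ≈ 0.1329, which is ≥ 0.05, so fail to reject H₀.
The data are consistent with a true slope of 3.7795 cm per unit of daily light exposure.

t = -1.517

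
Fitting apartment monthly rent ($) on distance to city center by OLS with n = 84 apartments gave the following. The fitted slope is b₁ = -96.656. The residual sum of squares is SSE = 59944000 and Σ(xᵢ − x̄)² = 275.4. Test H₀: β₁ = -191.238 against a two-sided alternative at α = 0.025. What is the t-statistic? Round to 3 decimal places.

t = 1.836

MSE = SSE/(n − 2) = 59944000/82 = 731024.
SE(b₁) = √(MSE/Sₓₓ) = √(731024/275.4) = 51.521.
t = (-96.656 − (-191.238)) / 51.521 = 1.836.
df = n − 2 = 82.
Two-sided p ≈ 0.0700, which is ≥ 0.025, so fail to reject H₀.
The data are consistent with a true slope of -191.238 $ per unit of distance to city center.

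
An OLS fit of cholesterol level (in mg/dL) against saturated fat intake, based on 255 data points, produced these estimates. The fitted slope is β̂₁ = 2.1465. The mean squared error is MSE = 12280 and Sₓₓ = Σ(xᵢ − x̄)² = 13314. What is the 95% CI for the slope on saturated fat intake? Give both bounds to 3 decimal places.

SE(β̂₁) = √(MSE/Sₓₓ) = √(12280/13314) = 0.960384.
df = n − 2 = 253.
t* = t_{0.025, 253} = 1.969385.
Margin = t* × SE = 1.969385 × 0.960384 = 1.89137.
CI: 2.1465 ± 1.89137 → (0.255, 4.038).
With 95% confidence, each one-unit increase in saturated fat intake is associated with a change of between 0.255 and 4.038 mg/dL in cholesterol level.

(0.255, 4.038)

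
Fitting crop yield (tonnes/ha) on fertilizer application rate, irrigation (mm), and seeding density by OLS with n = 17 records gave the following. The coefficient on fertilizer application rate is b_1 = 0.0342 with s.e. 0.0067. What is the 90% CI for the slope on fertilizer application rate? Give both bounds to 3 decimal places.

(0.022, 0.046)

df = n − k − 1 = 17 − 3 − 1 = 13.
t* = t_{0.05, 13} = 1.770933.
Margin = t* × SE = 1.770933 × 0.0067 = 0.01187.
CI: 0.0342 ± 0.01187 → (0.022, 0.046).
With 90% confidence, each one-unit increase in fertilizer application rate is associated with a change of between 0.022 and 0.046 tonnes/ha in crop yield, holding the other predictors fixed.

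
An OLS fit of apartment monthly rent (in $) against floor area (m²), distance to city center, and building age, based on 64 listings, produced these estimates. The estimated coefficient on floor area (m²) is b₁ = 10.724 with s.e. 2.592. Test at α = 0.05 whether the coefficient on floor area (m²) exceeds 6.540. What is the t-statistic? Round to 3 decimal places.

t = 1.614

H₀: β₁ = 6.540 vs H₁: β₁ > 6.540.
t = (b₁ − β₁⁰)/SE = (10.724 − 6.540) / 2.592 = 1.614.
df = n − k − 1 = 64 − 3 − 1 = 60.
One-sided p ≈ 0.0559, which is ≥ 0.05, so fail to reject H₀.
The data do not give significant evidence that the true slope on floor area (m²) exceeds 6.540 $ per unit, holding the other predictors fixed.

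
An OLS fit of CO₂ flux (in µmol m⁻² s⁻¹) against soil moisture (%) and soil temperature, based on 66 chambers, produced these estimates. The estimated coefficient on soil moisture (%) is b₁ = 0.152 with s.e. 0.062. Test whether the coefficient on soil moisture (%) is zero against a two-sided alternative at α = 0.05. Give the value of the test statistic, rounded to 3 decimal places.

t = 2.452

H₀: β₁ = 0 vs H₁: β₁ ≠ 0.
t = (b₁ − β₁⁰)/SE = 0.152 / 0.062 = 2.452.
df = n − k − 1 = 66 − 2 − 1 = 63.
Two-sided p ≈ 0.0170, which is < 0.05, so reject H₀.
There is evidence that soil moisture (%) is associated with CO₂ flux, holding the other predictors fixed.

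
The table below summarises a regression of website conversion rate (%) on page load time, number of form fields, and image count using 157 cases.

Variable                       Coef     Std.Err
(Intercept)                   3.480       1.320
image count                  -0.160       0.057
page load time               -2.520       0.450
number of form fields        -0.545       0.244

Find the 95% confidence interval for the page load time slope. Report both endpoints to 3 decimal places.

(-3.409, -1.631)

Read off: b = -2.520, SE = 0.450 for page load time.
df = n − k − 1 = 157 − 3 − 1 = 153.
t* = t_{0.025, 153} = 1.97559.
Margin = t* × SE = 1.97559 × 0.450 = 0.88902.
CI: -2.520 ± 0.88902 → (-3.409, -1.631).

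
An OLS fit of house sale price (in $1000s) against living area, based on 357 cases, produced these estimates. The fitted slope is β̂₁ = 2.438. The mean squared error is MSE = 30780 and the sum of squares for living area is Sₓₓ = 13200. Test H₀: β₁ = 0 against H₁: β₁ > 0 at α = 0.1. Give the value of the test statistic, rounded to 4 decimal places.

SE(β̂₁) = √(MSE/Sₓₓ) = √(30780/13200) = 1.52703.
t = 2.438 / 1.52703 = 1.5966.
df = n − 2 = 355.
One-sided p ≈ 0.0556, which is < 0.1, so reject H₀.
There is evidence that the true slope on living area is positive.

t = 1.5966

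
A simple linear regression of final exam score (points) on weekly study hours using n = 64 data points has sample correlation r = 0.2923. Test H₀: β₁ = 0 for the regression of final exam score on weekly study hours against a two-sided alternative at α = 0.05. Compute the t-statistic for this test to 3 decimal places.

t = 2.407

t = r·√(n − 2)/√(1 − r²) = 0.2923·√62/√0.914561 = 2.407.
df = n − 2 = 62.
Two-sided p ≈ 0.0191, which is < 0.05, so reject H₀.
There is evidence of a linear association between weekly study hours and final exam score.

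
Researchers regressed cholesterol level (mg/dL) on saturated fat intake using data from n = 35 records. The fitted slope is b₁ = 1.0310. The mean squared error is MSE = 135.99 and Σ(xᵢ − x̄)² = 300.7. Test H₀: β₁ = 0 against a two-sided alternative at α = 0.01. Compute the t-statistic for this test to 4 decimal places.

SE(b₁) = √(MSE/Sₓₓ) = √(135.99/300.7) = 0.672491.
t = 1.0310 / 0.672491 = 1.5331.
df = n − 2 = 33.
Two-sided p ≈ 0.1348, which is ≥ 0.01, so fail to reject H₀.
The data do not give significant evidence of an association between saturated fat intake and cholesterol level.

t = 1.5331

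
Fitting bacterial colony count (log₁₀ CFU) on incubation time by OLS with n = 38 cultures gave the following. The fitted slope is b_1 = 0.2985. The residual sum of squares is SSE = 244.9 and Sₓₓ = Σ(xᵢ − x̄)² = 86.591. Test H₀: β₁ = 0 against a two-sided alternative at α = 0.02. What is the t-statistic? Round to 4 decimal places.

MSE = SSE/(n − 2) = 244.9/36 = 6.80278.
SE(b_1) = √(MSE/Sₓₓ) = √(6.80278/86.591) = 0.280289.
t = 0.2985 / 0.280289 = 1.0650.
df = n − 2 = 36.
Two-sided p ≈ 0.2940, which is ≥ 0.02, so fail to reject H₀.
The data do not give significant evidence of an association between incubation time and bacterial colony count.

t = 1.0650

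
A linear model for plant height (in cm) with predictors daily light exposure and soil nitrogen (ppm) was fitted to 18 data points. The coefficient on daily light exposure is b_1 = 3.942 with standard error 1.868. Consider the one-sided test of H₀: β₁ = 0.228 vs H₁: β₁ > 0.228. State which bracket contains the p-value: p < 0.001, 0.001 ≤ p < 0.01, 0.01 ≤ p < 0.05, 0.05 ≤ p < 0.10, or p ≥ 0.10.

t = (3.942 − 0.228) / 1.868 = 1.988.
df = n − k − 1 = 18 − 2 − 1 = 15.
One-sided p = P(T_{15} > t) ≈ 0.0327.
So 0.01 ≤ p < 0.05.

0.01 ≤ p < 0.05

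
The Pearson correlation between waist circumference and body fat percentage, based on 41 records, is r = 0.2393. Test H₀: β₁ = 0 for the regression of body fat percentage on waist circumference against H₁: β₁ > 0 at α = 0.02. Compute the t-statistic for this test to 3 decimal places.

t = r·√(n − 2)/√(1 − r²) = 0.2393·√39/√0.942736 = 1.539.
df = n − 2 = 39.
One-sided p ≈ 0.0659, which is ≥ 0.02, so fail to reject H₀.
The data do not give significant evidence of a linear association between waist circumference and body fat percentage.

t = 1.539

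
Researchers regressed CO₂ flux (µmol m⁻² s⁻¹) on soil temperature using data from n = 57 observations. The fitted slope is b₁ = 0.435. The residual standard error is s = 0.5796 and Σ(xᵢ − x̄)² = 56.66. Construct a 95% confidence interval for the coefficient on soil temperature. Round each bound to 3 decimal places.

SE(b₁) = s/√Sₓₓ = 0.5796/√56.66 = 0.0769999.
df = n − 2 = 55.
t* = t_{0.025, 55} = 2.004045.
Margin = t* × SE = 2.004045 × 0.0769999 = 0.15431.
CI: 0.435 ± 0.15431 → (0.281, 0.589).
With 95% confidence, each one-unit increase in soil temperature is associated with a change of between 0.281 and 0.589 µmol m⁻² s⁻¹ in CO₂ flux.

(0.281, 0.589)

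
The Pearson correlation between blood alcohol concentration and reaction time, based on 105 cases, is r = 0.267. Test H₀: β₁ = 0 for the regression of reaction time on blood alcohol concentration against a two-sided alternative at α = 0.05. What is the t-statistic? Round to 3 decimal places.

t = 2.812

t = r·√(n − 2)/√(1 − r²) = 0.267·√103/√0.928711 = 2.812.
df = n − 2 = 103.
Two-sided p ≈ 0.0059, which is < 0.05, so reject H₀.
There is evidence of a linear association between blood alcohol concentration and reaction time.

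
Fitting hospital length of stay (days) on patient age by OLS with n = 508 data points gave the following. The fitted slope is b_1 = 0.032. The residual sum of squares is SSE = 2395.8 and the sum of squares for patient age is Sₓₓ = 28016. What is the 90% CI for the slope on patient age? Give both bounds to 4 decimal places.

(0.0106, 0.0534)

MSE = SSE/(n − 2) = 2395.8/506 = 4.73478.
SE(b_1) = √(MSE/Sₓₓ) = √(4.73478/28016) = 0.0130001.
df = n − 2 = 506.
t* = t_{0.05, 506} = 1.647871.
Margin = t* × SE = 1.647871 × 0.0130001 = 0.021422.
CI: 0.032 ± 0.021422 → (0.0106, 0.0534).
With 90% confidence, each one-unit increase in patient age is associated with a change of between 0.0106 and 0.0534 days in hospital length of stay.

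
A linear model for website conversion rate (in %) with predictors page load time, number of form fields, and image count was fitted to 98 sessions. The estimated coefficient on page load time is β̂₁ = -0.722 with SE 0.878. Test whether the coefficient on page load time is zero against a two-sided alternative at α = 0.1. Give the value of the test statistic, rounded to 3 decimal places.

H₀: β₁ = 0 vs H₁: β₁ ≠ 0.
t = (β̂₁ − β₁⁰)/SE = -0.722 / 0.878 = -0.822.
df = n − k − 1 = 98 − 3 − 1 = 94.
Two-sided p ≈ 0.4130, which is ≥ 0.1, so fail to reject H₀.
The data do not give significant evidence of an association between page load time and website conversion rate, after adjusting for the other predictors.

t = -0.822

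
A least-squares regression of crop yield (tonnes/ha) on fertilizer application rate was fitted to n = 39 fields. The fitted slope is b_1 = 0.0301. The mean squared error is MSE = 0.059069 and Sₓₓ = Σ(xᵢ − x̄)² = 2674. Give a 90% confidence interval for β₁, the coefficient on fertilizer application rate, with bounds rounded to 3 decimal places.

(0.022, 0.038)

SE(b_1) = √(MSE/Sₓₓ) = √(0.059069/2674) = 0.00470001.
df = n − 2 = 37.
t* = t_{0.05, 37} = 1.687094.
Margin = t* × SE = 1.687094 × 0.00470001 = 0.00793.
CI: 0.0301 ± 0.00793 → (0.022, 0.038).
With 90% confidence, each one-unit increase in fertilizer application rate is associated with a change of between 0.022 and 0.038 tonnes/ha in crop yield.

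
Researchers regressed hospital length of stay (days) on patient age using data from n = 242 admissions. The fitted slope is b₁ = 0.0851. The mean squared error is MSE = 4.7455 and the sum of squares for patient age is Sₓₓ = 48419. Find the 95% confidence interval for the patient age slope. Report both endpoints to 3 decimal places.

(0.066, 0.105)

SE(b₁) = √(MSE/Sₓₓ) = √(4.7455/48419) = 0.00989995.
df = n − 2 = 240.
t* = t_{0.025, 240} = 1.969898.
Margin = t* × SE = 1.969898 × 0.00989995 = 0.01950.
CI: 0.0851 ± 0.01950 → (0.066, 0.105).
With 95% confidence, each one-unit increase in patient age is associated with a change of between 0.066 and 0.105 days in hospital length of stay.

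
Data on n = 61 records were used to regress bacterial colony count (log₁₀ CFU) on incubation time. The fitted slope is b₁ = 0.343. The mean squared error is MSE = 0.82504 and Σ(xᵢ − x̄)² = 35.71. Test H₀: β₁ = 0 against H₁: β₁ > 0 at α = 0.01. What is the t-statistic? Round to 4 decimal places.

t = 2.2566

SE(b₁) = √(MSE/Sₓₓ) = √(0.82504/35.71) = 0.152.
t = 0.343 / 0.152 = 2.2566.
df = n − 2 = 59.
One-sided p ≈ 0.0139, which is ≥ 0.01, so fail to reject H₀.
The data do not give significant evidence that the true slope on incubation time is positive.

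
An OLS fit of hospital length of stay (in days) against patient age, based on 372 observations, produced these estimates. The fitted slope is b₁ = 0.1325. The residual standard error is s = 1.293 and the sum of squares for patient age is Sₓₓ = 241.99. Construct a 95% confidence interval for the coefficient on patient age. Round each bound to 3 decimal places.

(-0.031, 0.296)

SE(b₁) = s/√Sₓₓ = 1.293/√241.99 = 0.0831189.
df = n − 2 = 370.
t* = t_{0.025, 370} = 1.966396.
Margin = t* × SE = 1.966396 × 0.0831189 = 0.16344.
CI: 0.1325 ± 0.16344 → (-0.031, 0.296).
With 95% confidence, each one-unit increase in patient age is associated with a change of between -0.031 and 0.296 days in hospital length of stay.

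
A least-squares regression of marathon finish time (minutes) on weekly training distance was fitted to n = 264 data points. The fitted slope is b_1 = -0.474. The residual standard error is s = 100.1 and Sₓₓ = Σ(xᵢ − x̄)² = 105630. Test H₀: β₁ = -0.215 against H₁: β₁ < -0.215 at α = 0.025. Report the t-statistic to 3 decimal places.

t = -0.841

SE(b_1) = s/√Sₓₓ = 100.1/√105630 = 0.307993.
t = (-0.474 − (-0.215)) / 0.307993 = -0.841.
df = n − 2 = 262.
One-sided p ≈ 0.2006, which is ≥ 0.025, so fail to reject H₀.
The data do not give significant evidence that the true slope on weekly training distance is below -0.215 minutes per unit.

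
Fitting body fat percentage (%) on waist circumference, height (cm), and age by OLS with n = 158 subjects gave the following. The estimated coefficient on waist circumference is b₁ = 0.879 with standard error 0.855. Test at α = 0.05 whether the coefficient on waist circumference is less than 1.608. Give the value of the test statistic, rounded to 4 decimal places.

H₀: β₁ = 1.608 vs H₁: β₁ < 1.608.
t = (b₁ − β₁⁰)/SE = (0.879 − 1.608) / 0.855 = -0.8526.
df = n − k − 1 = 158 − 3 − 1 = 154.
One-sided p ≈ 0.1976, which is ≥ 0.05, so fail to reject H₀.
The data do not give significant evidence that the true slope on waist circumference is below 1.608 % per unit, holding the other predictors fixed.

t = -0.8526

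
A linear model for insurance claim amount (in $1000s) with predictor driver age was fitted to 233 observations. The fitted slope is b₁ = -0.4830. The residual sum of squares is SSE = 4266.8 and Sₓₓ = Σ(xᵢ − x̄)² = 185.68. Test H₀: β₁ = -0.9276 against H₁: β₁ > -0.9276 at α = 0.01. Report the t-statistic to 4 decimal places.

MSE = SSE/(n − 2) = 4266.8/231 = 18.471.
SE(b₁) = √(MSE/Sₓₓ) = √(18.471/185.68) = 0.315401.
t = (-0.4830 − (-0.9276)) / 0.315401 = 1.4096.
df = n − 2 = 231.
One-sided p ≈ 0.0800, which is ≥ 0.01, so fail to reject H₀.
The data do not give significant evidence that the true slope on driver age exceeds -0.9276 $1000s per unit.

t = 1.4096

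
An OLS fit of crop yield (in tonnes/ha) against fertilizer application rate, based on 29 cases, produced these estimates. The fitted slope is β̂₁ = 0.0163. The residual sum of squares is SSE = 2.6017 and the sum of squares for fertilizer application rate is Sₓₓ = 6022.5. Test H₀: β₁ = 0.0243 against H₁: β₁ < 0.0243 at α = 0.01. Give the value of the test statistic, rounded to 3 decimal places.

t = -2.000

MSE = SSE/(n − 2) = 2.6017/27 = 0.0963593.
SE(β̂₁) = √(MSE/Sₓₓ) = √(0.0963593/6022.5) = 0.00399998.
t = (0.0163 − 0.0243) / 0.00399998 = -2.000.
df = n − 2 = 27.
One-sided p ≈ 0.0278, which is ≥ 0.01, so fail to reject H₀.
The data do not give significant evidence that the true slope on fertilizer application rate is below 0.0243 tonnes/ha per unit.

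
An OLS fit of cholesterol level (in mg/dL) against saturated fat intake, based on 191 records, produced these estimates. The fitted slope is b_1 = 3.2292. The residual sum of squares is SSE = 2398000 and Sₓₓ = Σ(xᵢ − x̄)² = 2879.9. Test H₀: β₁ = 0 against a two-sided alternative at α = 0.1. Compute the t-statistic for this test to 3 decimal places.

MSE = SSE/(n − 2) = 2398000/189 = 12687.8.
SE(b_1) = √(MSE/Sₓₓ) = √(12687.8/2879.9) = 2.09896.
t = 3.2292 / 2.09896 = 1.538.
df = n − 2 = 189.
Two-sided p ≈ 0.1256, which is ≥ 0.1, so fail to reject H₀.
The data do not give significant evidence of an association between saturated fat intake and cholesterol level.

t = 1.538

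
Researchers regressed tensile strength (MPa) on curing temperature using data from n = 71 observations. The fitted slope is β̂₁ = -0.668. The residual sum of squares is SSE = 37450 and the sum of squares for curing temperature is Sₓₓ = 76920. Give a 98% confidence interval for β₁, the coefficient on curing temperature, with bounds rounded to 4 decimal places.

MSE = SSE/(n − 2) = 37450/69 = 542.754.
SE(β̂₁) = √(MSE/Sₓₓ) = √(542.754/76920) = 0.0840005.
df = n − 2 = 69.
t* = t_{0.01, 69} = 2.381615.
Margin = t* × SE = 2.381615 × 0.0840005 = 0.200057.
CI: -0.668 ± 0.200057 → (-0.8681, -0.4679).
With 98% confidence, each one-unit increase in curing temperature is associated with a change of between -0.8681 and -0.4679 MPa in tensile strength.

(-0.8681, -0.4679)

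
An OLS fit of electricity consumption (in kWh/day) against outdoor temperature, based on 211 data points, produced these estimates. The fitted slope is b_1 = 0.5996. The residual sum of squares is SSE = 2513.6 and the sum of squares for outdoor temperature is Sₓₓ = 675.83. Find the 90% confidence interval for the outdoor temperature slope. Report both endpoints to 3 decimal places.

MSE = SSE/(n − 2) = 2513.6/209 = 12.0268.
SE(b_1) = √(MSE/Sₓₓ) = √(12.0268/675.83) = 0.1334.
df = n − 2 = 209.
t* = t_{0.05, 209} = 1.652177.
Margin = t* × SE = 1.652177 × 0.1334 = 0.22040.
CI: 0.5996 ± 0.22040 → (0.379, 0.820).
With 90% confidence, each one-unit increase in outdoor temperature is associated with a change of between 0.379 and 0.820 kWh/day in electricity consumption.

(0.379, 0.820)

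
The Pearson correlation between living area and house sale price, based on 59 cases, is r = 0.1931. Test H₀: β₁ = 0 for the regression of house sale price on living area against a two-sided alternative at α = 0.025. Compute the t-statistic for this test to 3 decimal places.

t = 1.486

t = r·√(n − 2)/√(1 − r²) = 0.1931·√57/√0.962712 = 1.486.
df = n − 2 = 57.
Two-sided p ≈ 0.1428, which is ≥ 0.025, so fail to reject H₀.
The data do not give significant evidence of a linear association between living area and house sale price.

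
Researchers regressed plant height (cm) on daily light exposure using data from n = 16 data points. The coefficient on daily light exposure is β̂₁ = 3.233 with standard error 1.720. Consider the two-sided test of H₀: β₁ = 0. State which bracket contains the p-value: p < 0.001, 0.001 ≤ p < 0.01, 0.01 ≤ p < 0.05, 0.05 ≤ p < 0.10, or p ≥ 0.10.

t = 3.233 / 1.720 = 1.880.
df = n − 2 = 16 − 2 = 14.
Two-sided p = 2·P(T_{14} > |t|) ≈ 0.0811.
So 0.05 ≤ p < 0.10.

0.05 ≤ p < 0.10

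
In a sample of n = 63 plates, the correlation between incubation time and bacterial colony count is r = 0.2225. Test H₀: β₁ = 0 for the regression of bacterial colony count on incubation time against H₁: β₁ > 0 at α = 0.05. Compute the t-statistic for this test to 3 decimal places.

t = 1.782

t = r·√(n − 2)/√(1 − r²) = 0.2225·√61/√0.950494 = 1.782.
df = n − 2 = 61.
One-sided p ≈ 0.0398, which is < 0.05, so reject H₀.
There is evidence of a linear association between incubation time and bacterial colony count.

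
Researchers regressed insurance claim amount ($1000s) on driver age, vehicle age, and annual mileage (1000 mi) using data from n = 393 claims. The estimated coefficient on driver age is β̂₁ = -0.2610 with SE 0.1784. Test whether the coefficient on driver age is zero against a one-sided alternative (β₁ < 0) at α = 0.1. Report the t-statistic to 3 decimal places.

t = -1.463

H₀: β₁ = 0 vs H₁: β₁ < 0.
t = (β̂₁ − β₁⁰)/SE = -0.2610 / 0.1784 = -1.463.
df = n − k − 1 = 393 − 3 − 1 = 389.
One-sided p ≈ 0.0721, which is < 0.1, so reject H₀.
There is evidence that the true slope on driver age is negative, holding the other predictors fixed.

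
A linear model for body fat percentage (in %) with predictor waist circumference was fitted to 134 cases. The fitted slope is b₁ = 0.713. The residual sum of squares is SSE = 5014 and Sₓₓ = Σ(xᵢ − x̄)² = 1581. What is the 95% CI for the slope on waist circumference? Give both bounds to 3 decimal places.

(0.406, 1.020)

MSE = SSE/(n − 2) = 5014/132 = 37.9848.
SE(b₁) = √(MSE/Sₓₓ) = √(37.9848/1581) = 0.155003.
df = n − 2 = 132.
t* = t_{0.025, 132} = 1.978099.
Margin = t* × SE = 1.978099 × 0.155003 = 0.30661.
CI: 0.713 ± 0.30661 → (0.406, 1.020).
With 95% confidence, each one-unit increase in waist circumference is associated with a change of between 0.406 and 1.020 % in body fat percentage.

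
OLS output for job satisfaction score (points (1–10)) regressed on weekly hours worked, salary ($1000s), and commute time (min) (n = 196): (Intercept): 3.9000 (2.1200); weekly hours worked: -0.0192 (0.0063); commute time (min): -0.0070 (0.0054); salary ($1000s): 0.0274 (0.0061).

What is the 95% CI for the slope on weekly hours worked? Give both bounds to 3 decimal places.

(-0.032, -0.007)

Read off: b = -0.0192, SE = 0.0063 for weekly hours worked.
df = n − k − 1 = 196 − 3 − 1 = 192.
t* = t_{0.025, 192} = 1.972396.
Margin = t* × SE = 1.972396 × 0.0063 = 0.01243.
CI: -0.0192 ± 0.01243 → (-0.032, -0.007).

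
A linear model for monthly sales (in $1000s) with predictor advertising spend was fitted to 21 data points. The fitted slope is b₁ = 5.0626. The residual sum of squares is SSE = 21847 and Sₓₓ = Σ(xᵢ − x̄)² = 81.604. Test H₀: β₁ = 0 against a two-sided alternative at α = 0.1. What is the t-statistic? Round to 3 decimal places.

t = 1.349

MSE = SSE/(n − 2) = 21847/19 = 1149.84.
SE(b₁) = √(MSE/Sₓₓ) = √(1149.84/81.604) = 3.75373.
t = 5.0626 / 3.75373 = 1.349.
df = n − 2 = 19.
Two-sided p ≈ 0.1933, which is ≥ 0.1, so fail to reject H₀.
The data do not give significant evidence of an association between advertising spend and monthly sales.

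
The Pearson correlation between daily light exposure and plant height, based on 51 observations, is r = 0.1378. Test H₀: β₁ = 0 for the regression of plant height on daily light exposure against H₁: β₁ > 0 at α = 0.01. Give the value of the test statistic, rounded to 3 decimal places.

t = r·√(n − 2)/√(1 − r²) = 0.1378·√49/√0.981011 = 0.974.
df = n − 2 = 49.
One-sided p ≈ 0.1674, which is ≥ 0.01, so fail to reject H₀.
The data do not give significant evidence of a linear association between daily light exposure and plant height.

t = 0.974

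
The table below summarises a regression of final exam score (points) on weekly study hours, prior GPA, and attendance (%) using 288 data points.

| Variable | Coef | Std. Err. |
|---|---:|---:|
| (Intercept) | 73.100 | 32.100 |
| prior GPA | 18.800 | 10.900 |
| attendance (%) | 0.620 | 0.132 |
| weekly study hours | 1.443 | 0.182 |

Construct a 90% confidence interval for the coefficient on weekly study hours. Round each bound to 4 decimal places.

(1.1427, 1.7433)

Read off: b = 1.443, SE = 0.182 for weekly study hours.
df = n − k − 1 = 288 − 3 − 1 = 284.
t* = t_{0.05, 284} = 1.650237.
Margin = t* × SE = 1.650237 × 0.182 = 0.300343.
CI: 1.443 ± 0.300343 → (1.1427, 1.7433).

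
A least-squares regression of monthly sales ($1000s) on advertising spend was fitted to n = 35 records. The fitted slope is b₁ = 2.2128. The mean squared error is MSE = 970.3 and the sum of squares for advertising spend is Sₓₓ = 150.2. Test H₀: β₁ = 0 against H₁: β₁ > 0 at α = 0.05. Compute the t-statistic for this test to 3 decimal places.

t = 0.871

SE(b₁) = √(MSE/Sₓₓ) = √(970.3/150.2) = 2.54166.
t = 2.2128 / 2.54166 = 0.871.
df = n − 2 = 33.
One-sided p ≈ 0.1951, which is ≥ 0.05, so fail to reject H₀.
The data do not give significant evidence that the true slope on advertising spend is positive.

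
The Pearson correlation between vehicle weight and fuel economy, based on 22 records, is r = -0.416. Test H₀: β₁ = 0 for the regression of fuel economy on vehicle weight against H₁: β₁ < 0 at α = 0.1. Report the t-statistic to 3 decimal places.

t = -2.046

t = r·√(n − 2)/√(1 − r²) = -0.416·√20/√0.826944 = -2.046.
df = n − 2 = 20.
One-sided p ≈ 0.0271, which is < 0.1, so reject H₀.
There is evidence of a linear association between vehicle weight and fuel economy.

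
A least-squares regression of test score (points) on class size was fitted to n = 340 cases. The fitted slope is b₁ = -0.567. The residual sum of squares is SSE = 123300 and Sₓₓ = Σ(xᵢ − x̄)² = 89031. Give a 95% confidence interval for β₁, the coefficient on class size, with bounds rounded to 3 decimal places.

(-0.693, -0.441)

MSE = SSE/(n − 2) = 123300/338 = 364.793.
SE(b₁) = √(MSE/Sₓₓ) = √(364.793/89031) = 0.0640107.
df = n − 2 = 338.
t* = t_{0.025, 338} = 1.967007.
Margin = t* × SE = 1.967007 × 0.0640107 = 0.12591.
CI: -0.567 ± 0.12591 → (-0.693, -0.441).
With 95% confidence, each one-unit increase in class size is associated with a change of between -0.693 and -0.441 points in test score.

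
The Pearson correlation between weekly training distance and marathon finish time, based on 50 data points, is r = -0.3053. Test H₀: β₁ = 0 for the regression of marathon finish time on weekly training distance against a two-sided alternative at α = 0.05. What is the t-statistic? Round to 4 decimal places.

t = -2.2212

t = r·√(n − 2)/√(1 − r²) = -0.3053·√48/√0.906792 = -2.2212.
df = n − 2 = 48.
Two-sided p ≈ 0.0311, which is < 0.05, so reject H₀.
There is evidence of a linear association between weekly training distance and marathon finish time.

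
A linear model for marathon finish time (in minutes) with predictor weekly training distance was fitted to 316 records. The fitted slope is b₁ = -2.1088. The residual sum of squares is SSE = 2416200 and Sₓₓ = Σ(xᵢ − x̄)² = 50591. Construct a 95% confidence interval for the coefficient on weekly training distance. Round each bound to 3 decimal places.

(-2.876, -1.341)

MSE = SSE/(n − 2) = 2416200/314 = 7694.9.
SE(b₁) = √(MSE/Sₓₓ) = √(7694.9/50591) = 0.39.
df = n − 2 = 314.
t* = t_{0.025, 314} = 1.967548.
Margin = t* × SE = 1.967548 × 0.39 = 0.76734.
CI: -2.1088 ± 0.76734 → (-2.876, -1.341).
With 95% confidence, each one-unit increase in weekly training distance is associated with a change of between -2.876 and -1.341 minutes in marathon finish time.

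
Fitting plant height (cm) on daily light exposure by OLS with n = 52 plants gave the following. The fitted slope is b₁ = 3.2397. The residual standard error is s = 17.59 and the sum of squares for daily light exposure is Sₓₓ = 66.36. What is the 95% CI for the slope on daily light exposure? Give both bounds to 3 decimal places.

SE(b₁) = s/√Sₓₓ = 17.59/√66.36 = 2.1593.
df = n − 2 = 50.
t* = t_{0.025, 50} = 2.008559.
Margin = t* × SE = 2.008559 × 2.1593 = 4.33708.
CI: 3.2397 ± 4.33708 → (-1.097, 7.577).
With 95% confidence, each one-unit increase in daily light exposure is associated with a change of between -1.097 and 7.577 cm in plant height.

(-1.097, 7.577)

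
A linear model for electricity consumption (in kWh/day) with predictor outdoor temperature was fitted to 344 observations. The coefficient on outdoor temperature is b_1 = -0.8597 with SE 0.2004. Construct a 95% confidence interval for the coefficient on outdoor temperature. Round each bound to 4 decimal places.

df = n − 2 = 344 − 2 = 342.
t* = t_{0.025, 342} = 1.966925.
Margin = t* × SE = 1.966925 × 0.2004 = 0.394172.
CI: -0.8597 ± 0.394172 → (-1.2539, -0.4655).
With 95% confidence, each one-unit increase in outdoor temperature is associated with a change of between -1.2539 and -0.4655 kWh/day in electricity consumption.

(-1.2539, -0.4655)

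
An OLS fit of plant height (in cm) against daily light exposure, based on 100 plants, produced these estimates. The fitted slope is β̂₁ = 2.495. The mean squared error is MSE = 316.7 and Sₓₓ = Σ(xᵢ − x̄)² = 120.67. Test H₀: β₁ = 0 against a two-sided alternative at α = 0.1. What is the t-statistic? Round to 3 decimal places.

t = 1.540

SE(β̂₁) = √(MSE/Sₓₓ) = √(316.7/120.67) = 1.62003.
t = 2.495 / 1.62003 = 1.540.
df = n − 2 = 98.
Two-sided p ≈ 0.1268, which is ≥ 0.1, so fail to reject H₀.
The data do not give significant evidence of an association between daily light exposure and plant height.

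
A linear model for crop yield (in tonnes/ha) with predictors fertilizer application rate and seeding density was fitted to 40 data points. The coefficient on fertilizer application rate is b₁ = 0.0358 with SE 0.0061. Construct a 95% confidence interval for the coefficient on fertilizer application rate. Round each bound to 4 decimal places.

df = n − k − 1 = 40 − 2 − 1 = 37.
t* = t_{0.025, 37} = 2.026192.
Margin = t* × SE = 2.026192 × 0.0061 = 0.012360.
CI: 0.0358 ± 0.012360 → (0.0234, 0.0482).
With 95% confidence, each one-unit increase in fertilizer application rate is associated with a change of between 0.0234 and 0.0482 tonnes/ha in crop yield, holding the other predictors fixed.

(0.0234, 0.0482)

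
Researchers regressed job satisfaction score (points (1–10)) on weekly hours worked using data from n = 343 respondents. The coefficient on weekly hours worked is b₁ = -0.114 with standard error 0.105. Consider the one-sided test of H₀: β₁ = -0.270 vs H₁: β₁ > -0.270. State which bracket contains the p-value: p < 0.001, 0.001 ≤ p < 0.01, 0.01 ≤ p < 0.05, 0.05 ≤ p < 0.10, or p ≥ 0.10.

t = (-0.114 − (-0.270)) / 0.105 = 1.486.
df = n − 2 = 343 − 2 = 341.
One-sided p = P(T_{341} > t) ≈ 0.0691.
So 0.05 ≤ p < 0.10.

0.05 ≤ p < 0.10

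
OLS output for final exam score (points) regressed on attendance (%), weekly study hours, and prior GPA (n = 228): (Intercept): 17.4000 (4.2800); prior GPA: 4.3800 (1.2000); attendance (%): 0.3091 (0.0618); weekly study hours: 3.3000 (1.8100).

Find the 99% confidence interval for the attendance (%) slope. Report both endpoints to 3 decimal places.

(0.149, 0.470)

Read off: b = 0.3091, SE = 0.0618 for attendance (%).
df = n − k − 1 = 228 − 3 − 1 = 224.
t* = t_{0.005, 224} = 2.597955.
Margin = t* × SE = 2.597955 × 0.0618 = 0.16055.
CI: 0.3091 ± 0.16055 → (0.149, 0.470).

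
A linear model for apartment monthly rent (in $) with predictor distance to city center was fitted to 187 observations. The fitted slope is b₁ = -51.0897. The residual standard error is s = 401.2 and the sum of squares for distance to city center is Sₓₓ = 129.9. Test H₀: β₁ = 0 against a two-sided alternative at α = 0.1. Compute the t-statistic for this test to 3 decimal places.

SE(b₁) = s/√Sₓₓ = 401.2/√129.9 = 35.2011.
t = -51.0897 / 35.2011 = -1.451.
df = n − 2 = 185.
Two-sided p ≈ 0.1484, which is ≥ 0.1, so fail to reject H₀.
The data do not give significant evidence of an association between distance to city center and apartment monthly rent.

t = -1.451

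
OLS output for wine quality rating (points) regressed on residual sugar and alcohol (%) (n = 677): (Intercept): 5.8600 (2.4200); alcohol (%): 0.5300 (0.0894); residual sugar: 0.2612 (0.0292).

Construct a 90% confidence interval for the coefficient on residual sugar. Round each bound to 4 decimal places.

Read off: b = 0.2612, SE = 0.0292 for residual sugar.
df = n − k − 1 = 677 − 2 − 1 = 674.
t* = t_{0.05, 674} = 1.647118.
Margin = t* × SE = 1.647118 × 0.0292 = 0.048096.
CI: 0.2612 ± 0.048096 → (0.2131, 0.3093).

(0.2131, 0.3093)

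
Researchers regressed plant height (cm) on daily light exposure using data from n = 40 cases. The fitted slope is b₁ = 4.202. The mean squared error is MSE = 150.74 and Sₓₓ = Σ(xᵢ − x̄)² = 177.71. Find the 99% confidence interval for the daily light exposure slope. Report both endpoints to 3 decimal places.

SE(b₁) = √(MSE/Sₓₓ) = √(150.74/177.71) = 0.920997.
df = n − 2 = 38.
t* = t_{0.005, 38} = 2.711558.
Margin = t* × SE = 2.711558 × 0.920997 = 2.49734.
CI: 4.202 ± 2.49734 → (1.705, 6.699).
With 99% confidence, each one-unit increase in daily light exposure is associated with a change of between 1.705 and 6.699 cm in plant height.

(1.705, 6.699)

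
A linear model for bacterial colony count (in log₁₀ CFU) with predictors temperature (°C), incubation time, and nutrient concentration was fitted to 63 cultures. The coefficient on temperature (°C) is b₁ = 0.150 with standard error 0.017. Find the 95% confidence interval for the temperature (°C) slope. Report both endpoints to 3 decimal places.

df = n − k − 1 = 63 − 3 − 1 = 59.
t* = t_{0.025, 59} = 2.000995.
Margin = t* × SE = 2.000995 × 0.017 = 0.03402.
CI: 0.150 ± 0.03402 → (0.116, 0.184).
With 95% confidence, each one-unit increase in temperature (°C) is associated with a change of between 0.116 and 0.184 log₁₀ CFU in bacterial colony count, holding the other predictors fixed.

(0.116, 0.184)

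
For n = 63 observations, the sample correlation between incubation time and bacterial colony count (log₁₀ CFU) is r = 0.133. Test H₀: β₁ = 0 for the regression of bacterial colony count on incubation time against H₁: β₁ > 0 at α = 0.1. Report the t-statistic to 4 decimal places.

t = 1.0481

t = r·√(n − 2)/√(1 − r²) = 0.133·√61/√0.982311 = 1.0481.
df = n − 2 = 61.
One-sided p ≈ 0.1494, which is ≥ 0.1, so fail to reject H₀.
The data do not give significant evidence of a linear association between incubation time and bacterial colony count.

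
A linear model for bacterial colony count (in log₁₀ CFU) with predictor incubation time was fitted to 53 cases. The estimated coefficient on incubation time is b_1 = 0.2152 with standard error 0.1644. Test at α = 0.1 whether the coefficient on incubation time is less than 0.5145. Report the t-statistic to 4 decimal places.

H₀: β₁ = 0.5145 vs H₁: β₁ < 0.5145.
t = (b_1 − β₁⁰)/SE = (0.2152 − 0.5145) / 0.1644 = -1.8206.
df = n − 2 = 53 − 2 = 51.
One-sided p ≈ 0.0373, which is < 0.1, so reject H₀.
There is evidence that the true slope on incubation time is below 0.5145 log₁₀ CFU per unit.

t = -1.8206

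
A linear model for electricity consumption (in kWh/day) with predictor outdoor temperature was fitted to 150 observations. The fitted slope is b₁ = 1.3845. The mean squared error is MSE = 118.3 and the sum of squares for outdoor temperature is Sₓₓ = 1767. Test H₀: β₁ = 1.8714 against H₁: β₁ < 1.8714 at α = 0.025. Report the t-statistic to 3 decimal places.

SE(b₁) = √(MSE/Sₓₓ) = √(118.3/1767) = 0.258746.
t = (1.3845 − 1.8714) / 0.258746 = -1.882.
df = n − 2 = 148.
One-sided p ≈ 0.0309, which is ≥ 0.025, so fail to reject H₀.
The data do not give significant evidence that the true slope on outdoor temperature is below 1.8714 kWh/day per unit.

t = -1.882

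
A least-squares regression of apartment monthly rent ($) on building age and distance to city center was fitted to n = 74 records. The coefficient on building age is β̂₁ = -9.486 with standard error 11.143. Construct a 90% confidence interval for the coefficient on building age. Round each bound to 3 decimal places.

df = n − k − 1 = 74 − 2 − 1 = 71.
t* = t_{0.05, 71} = 1.6666.
Margin = t* × SE = 1.6666 × 11.143 = 18.57092.
CI: -9.486 ± 18.57092 → (-28.057, 9.085).
With 90% confidence, each one-unit increase in building age is associated with a change of between -28.057 and 9.085 $ in apartment monthly rent, holding the other predictors fixed.

(-28.057, 9.085)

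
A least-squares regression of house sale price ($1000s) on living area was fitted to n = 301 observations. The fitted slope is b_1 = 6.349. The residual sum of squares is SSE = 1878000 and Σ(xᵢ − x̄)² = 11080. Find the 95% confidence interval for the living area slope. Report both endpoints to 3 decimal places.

(4.867, 7.831)

MSE = SSE/(n − 2) = 1878000/299 = 6280.94.
SE(b_1) = √(MSE/Sₓₓ) = √(6280.94/11080) = 0.752909.
df = n − 2 = 299.
t* = t_{0.025, 299} = 1.96793.
Margin = t* × SE = 1.96793 × 0.752909 = 1.48167.
CI: 6.349 ± 1.48167 → (4.867, 7.831).
With 95% confidence, each one-unit increase in living area is associated with a change of between 4.867 and 7.831 $1000s in house sale price.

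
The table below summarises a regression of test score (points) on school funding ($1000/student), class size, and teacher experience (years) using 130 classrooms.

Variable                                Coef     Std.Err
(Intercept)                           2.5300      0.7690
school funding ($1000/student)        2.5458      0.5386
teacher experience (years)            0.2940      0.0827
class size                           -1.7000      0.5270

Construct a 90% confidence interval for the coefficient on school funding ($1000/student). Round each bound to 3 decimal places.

(1.653, 3.438)

Read off: b = 2.5458, SE = 0.5386 for school funding ($1000/student).
df = n − k − 1 = 130 − 3 − 1 = 126.
t* = t_{0.05, 126} = 1.657037.
Margin = t* × SE = 1.657037 × 0.5386 = 0.89248.
CI: 2.5458 ± 0.89248 → (1.653, 3.438).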